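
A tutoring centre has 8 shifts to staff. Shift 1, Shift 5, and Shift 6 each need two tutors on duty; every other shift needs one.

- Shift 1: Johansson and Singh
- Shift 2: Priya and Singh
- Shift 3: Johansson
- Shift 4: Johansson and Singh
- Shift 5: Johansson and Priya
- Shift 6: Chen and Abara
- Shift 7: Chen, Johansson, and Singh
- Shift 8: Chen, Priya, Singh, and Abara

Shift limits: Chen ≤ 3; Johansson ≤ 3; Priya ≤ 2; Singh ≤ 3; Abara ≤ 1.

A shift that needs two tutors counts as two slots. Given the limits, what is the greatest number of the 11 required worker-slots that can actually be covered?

Total capacity across all tutors is 3+3+2+3+1 = 12, and 11 slots are needed, so at most 11 can be filled.
An assignment achieving 11: Shift 1→Johansson+Singh, Shift 2→Priya, Shift 3→Johansson, Shift 4→Singh, Shift 5→Johansson+Priya, Shift 6→Chen+Abara, Shift 7→Chen, Shift 8→Chen.
Loads: Chen 3/3, Johansson 3/3, Priya 2/2, Singh 2/3, Abara 1/1.

11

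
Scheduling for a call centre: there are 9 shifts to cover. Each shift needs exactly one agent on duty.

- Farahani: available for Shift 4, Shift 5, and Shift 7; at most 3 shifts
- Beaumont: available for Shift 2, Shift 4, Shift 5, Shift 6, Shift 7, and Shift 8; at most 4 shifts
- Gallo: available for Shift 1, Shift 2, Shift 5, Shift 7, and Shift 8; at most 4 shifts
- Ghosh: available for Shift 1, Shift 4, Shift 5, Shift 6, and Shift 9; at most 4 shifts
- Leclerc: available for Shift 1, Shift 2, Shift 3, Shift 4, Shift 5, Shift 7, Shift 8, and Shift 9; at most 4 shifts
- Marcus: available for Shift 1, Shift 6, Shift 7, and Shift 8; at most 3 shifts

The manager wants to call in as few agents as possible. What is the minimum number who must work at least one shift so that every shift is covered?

9 slots to fill and no one can take more than 4, so at least ⌈9/4⌉ = 3 agents are needed.
Farahani, Beaumont, and Leclerc alone can cover everything: Shift 1→Leclerc, Shift 2→Beaumont, Shift 3→Leclerc, Shift 4→Farahani, Shift 5→Farahani, Shift 6→Beaumont, Shift 7→Farahani, Shift 8→Beaumont, Shift 9→Leclerc.

3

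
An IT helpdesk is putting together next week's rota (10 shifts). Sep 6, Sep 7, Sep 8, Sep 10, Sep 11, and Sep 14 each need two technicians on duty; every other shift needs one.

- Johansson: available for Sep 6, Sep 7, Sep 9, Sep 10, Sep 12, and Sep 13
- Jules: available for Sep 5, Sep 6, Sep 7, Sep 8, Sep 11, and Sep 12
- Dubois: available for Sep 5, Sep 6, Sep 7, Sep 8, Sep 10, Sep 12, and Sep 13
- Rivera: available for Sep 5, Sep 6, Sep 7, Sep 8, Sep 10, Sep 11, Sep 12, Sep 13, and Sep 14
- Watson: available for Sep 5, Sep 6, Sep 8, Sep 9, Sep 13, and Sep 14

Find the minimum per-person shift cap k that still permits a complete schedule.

4

With 5 technicians and 16 worker-slots to fill, someone must work at least ⌈16/5⌉ = 4 shifts, so k ≥ 4.
k = 4 works: Sep 5→Jules, Sep 6→Dubois+Rivera, Sep 7→Jules+Dubois, Sep 8→Jules+Dubois, Sep 9→Johansson, Sep 10→Johansson+Dubois, Sep 11→Jules+Rivera, Sep 12→Johansson, Sep 13→Johansson, Sep 14→Rivera+Watson.
Loads: Johansson 4, Jules 4, Dubois 4, Rivera 3, Watson 1 — all ≤ 4.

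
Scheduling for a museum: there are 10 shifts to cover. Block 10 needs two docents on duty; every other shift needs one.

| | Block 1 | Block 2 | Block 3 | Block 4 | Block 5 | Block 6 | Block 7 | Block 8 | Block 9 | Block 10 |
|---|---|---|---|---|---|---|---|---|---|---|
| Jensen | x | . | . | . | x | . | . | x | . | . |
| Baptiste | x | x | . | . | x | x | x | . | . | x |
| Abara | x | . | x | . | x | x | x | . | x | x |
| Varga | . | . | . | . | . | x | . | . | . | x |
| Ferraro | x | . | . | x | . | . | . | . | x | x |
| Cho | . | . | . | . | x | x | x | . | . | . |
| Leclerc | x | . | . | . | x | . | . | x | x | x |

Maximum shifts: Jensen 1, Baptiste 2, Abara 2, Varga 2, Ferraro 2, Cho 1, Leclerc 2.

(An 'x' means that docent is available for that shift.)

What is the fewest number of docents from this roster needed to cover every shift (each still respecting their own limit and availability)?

6

11 slots to fill and no one can take more than 2, so at least ⌈11/2⌉ = 6 docents are needed.
Jensen, Baptiste, Abara, Varga, Ferraro, and Leclerc alone can cover everything: Block 1→Ferraro, Block 2→Baptiste, Block 3→Abara, Block 4→Ferraro, Block 5→Leclerc, Block 6→Varga, Block 7→Baptiste, Block 8→Jensen, Block 9→Abara, Block 10→Varga+Leclerc.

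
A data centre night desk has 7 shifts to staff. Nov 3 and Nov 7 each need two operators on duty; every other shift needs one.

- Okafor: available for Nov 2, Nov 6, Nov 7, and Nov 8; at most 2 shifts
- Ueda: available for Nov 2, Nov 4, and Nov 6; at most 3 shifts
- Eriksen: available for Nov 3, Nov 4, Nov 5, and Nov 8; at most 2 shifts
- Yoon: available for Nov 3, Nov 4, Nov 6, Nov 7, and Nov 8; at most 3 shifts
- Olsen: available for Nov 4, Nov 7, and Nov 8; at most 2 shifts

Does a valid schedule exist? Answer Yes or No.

Yes

Nov 3 can only be covered by Eriksen and Yoon, so that assignment is forced.
Nov 5 can only be covered by Eriksen, so that assignment is forced.
One valid schedule: Nov 2→Okafor, Nov 3→Eriksen+Yoon, Nov 4→Ueda, Nov 5→Eriksen, Nov 6→Okafor, Nov 7→Yoon+Olsen, Nov 8→Yoon.
Loads: Okafor 2/2, Ueda 1/3, Eriksen 2/2, Yoon 3/3, Olsen 1/2 — all within limits.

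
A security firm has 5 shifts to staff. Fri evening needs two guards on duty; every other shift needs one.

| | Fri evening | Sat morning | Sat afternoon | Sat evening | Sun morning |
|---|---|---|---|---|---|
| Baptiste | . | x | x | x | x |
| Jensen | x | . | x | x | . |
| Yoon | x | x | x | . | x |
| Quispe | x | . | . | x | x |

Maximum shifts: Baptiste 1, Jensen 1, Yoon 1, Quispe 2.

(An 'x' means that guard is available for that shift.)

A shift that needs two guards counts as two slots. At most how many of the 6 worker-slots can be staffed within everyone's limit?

5

Total capacity across all guards is 1+1+1+2 = 5, and 6 slots are needed, so at most 5 can be filled.
An assignment achieving 5: Fri evening→Jensen+Yoon, Sat morning→Baptiste, Sat evening→Quispe, Sun morning→Quispe.
Loads: Baptiste 1/1, Jensen 1/1, Yoon 1/1, Quispe 2/2.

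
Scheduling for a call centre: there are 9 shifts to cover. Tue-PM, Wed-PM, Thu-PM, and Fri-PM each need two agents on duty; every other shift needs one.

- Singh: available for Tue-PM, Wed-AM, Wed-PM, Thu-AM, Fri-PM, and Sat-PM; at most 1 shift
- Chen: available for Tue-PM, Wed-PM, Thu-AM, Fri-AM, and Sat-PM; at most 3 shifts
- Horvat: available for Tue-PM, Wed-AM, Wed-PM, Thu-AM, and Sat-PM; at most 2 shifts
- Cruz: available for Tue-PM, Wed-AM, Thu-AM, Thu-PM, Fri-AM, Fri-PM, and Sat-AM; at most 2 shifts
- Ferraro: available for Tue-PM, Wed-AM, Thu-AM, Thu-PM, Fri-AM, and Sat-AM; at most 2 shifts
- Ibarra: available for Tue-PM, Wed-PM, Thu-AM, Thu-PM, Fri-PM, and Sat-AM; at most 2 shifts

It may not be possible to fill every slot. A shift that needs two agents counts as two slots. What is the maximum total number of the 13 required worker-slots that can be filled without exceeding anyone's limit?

Total capacity across all agents is 1+3+2+2+2+2 = 12, and 13 slots are needed, so at most 12 can be filled.
An assignment achieving 12: Tue-PM→Ibarra, Wed-AM→Horvat, Wed-PM→Chen+Horvat, Thu-AM→Ibarra, Thu-PM→Cruz+Ferraro, Fri-AM→Chen, Fri-PM→Singh+Cruz, Sat-AM→Ferraro, Sat-PM→Chen.
Loads: Singh 1/1, Chen 3/3, Horvat 2/2, Cruz 2/2, Ferraro 2/2, Ibarra 2/2.

12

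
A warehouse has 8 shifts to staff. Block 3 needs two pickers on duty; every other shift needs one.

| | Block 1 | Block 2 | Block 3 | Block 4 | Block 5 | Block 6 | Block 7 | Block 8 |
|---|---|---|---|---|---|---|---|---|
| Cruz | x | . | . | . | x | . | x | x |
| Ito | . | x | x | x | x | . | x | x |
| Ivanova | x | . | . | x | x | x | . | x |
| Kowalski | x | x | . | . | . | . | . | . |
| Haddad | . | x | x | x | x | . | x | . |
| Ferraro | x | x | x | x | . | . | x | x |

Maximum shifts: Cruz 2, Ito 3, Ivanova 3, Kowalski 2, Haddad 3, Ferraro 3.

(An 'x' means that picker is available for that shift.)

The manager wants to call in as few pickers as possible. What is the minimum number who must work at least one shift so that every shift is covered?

3

9 slots to fill and no one can take more than 3, so at least ⌈9/3⌉ = 3 pickers are needed.
Ito, Ivanova, and Haddad alone can cover everything: Block 1→Ivanova, Block 2→Ito, Block 3→Ito+Haddad, Block 4→Haddad, Block 5→Haddad, Block 6→Ivanova, Block 7→Ito, Block 8→Ivanova.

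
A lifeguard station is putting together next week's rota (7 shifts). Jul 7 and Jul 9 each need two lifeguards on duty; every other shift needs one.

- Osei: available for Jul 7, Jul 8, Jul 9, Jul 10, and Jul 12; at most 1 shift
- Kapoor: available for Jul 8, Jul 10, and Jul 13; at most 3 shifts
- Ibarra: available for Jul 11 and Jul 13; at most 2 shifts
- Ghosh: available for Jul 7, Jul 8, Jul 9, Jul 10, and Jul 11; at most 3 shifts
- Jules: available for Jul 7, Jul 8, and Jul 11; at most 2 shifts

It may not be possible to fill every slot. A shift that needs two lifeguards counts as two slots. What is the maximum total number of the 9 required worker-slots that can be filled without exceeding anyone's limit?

Total capacity across all lifeguards is 1+3+2+3+2 = 11, and 9 slots are needed, so at most 9 can be filled.
Shifts {Jul 9, Jul 12} need 3 slots but only Osei and Ghosh are available for them, supplying at most 2 — so at least 1 slot must go unfilled.
An assignment achieving 8: Jul 7→Ghosh+Jules, Jul 8→Kapoor, Jul 9→Ghosh, Jul 10→Kapoor, Jul 11→Ibarra, Jul 12→Osei, Jul 13→Kapoor.
Loads: Osei 1/1, Kapoor 3/3, Ibarra 1/2, Ghosh 2/3, Jules 1/2.

8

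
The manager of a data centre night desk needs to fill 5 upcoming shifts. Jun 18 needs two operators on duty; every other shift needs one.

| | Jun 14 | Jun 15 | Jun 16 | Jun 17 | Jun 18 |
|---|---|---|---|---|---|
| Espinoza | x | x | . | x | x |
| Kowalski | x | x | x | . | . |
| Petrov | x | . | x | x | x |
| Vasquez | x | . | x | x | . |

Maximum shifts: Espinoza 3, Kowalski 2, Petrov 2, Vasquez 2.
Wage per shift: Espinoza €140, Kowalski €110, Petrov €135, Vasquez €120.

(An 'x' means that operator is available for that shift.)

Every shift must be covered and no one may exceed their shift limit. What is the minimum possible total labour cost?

€735

Jun 18 can only be covered by Espinoza and Petrov, so that assignment is forced.
Picking the cheapest available operator for each shift independently would cost €725, but that ignores the shift limits.
An optimal schedule: Jun 14→Vasquez, Jun 15→Kowalski, Jun 16→Kowalski, Jun 17→Vasquez, Jun 18→Petrov+Espinoza.
Total: 120 + 110 + 110 + 120 + 135 + 140 = €735.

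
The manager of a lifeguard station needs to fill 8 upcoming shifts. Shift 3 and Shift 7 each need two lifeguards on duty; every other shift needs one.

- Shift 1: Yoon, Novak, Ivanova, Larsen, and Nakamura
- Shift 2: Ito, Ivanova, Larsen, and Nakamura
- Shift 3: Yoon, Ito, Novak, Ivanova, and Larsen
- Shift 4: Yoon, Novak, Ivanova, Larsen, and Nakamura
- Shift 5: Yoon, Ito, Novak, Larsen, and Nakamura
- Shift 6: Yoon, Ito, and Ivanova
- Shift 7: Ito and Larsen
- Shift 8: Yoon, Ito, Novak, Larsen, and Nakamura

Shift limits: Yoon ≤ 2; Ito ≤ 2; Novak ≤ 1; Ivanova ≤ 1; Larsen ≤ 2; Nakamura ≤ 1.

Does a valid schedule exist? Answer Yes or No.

Total capacity is 2+2+1+1+2+1 = 9 but 10 worker-slots are needed — infeasible.

No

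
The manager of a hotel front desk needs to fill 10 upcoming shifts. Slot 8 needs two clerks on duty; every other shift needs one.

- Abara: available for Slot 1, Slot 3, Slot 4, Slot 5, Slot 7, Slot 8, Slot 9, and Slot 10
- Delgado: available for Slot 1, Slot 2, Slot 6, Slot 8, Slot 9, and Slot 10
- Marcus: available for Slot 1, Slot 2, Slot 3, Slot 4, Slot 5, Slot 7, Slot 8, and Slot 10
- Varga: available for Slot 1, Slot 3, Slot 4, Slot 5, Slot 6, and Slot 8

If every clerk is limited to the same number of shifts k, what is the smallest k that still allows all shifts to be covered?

With 4 clerks and 11 worker-slots to fill, someone must work at least ⌈11/4⌉ = 3 shifts, so k ≥ 3.
k = 3 works: Slot 1→Varga, Slot 2→Delgado, Slot 3→Abara, Slot 4→Marcus, Slot 5→Marcus, Slot 6→Delgado, Slot 7→Abara, Slot 8→Marcus+Varga, Slot 9→Abara, Slot 10→Delgado.
Loads: Abara 3, Delgado 3, Marcus 3, Varga 2 — all ≤ 3.

3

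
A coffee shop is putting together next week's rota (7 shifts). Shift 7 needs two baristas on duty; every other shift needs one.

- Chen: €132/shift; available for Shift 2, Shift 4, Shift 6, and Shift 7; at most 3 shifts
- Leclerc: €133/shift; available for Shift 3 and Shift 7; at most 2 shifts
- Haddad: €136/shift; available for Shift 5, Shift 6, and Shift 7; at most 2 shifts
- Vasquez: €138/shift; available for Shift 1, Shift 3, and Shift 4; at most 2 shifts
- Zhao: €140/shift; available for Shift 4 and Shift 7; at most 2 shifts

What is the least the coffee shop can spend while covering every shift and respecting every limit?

Shift 1 can only be covered by Vasquez, so that assignment is forced.
Shift 2 can only be covered by Chen, so that assignment is forced.
Shift 5 can only be covered by Haddad, so that assignment is forced.
Picking the cheapest available barista for each shift independently would cost €1068, but that ignores the shift limits.
An optimal schedule: Shift 1→Vasquez, Shift 2→Chen, Shift 3→Leclerc, Shift 4→Chen, Shift 5→Haddad, Shift 6→Chen, Shift 7→Leclerc+Haddad.
Total: 138 + 132 + 133 + 132 + 136 + 132 + 133 + 136 = €1072.

€1072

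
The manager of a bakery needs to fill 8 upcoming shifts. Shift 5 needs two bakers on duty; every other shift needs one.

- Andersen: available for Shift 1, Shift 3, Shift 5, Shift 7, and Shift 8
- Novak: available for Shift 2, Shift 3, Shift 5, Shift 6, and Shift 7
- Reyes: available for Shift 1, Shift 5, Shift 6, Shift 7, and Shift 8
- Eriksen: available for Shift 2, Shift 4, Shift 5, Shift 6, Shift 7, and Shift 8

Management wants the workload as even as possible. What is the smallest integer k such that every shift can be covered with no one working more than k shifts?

3

With 4 bakers and 9 worker-slots to fill, someone must work at least ⌈9/4⌉ = 3 shifts, so k ≥ 3.
k = 3 works: Shift 1→Andersen, Shift 2→Novak, Shift 3→Andersen, Shift 4→Eriksen, Shift 5→Reyes+Eriksen, Shift 6→Novak, Shift 7→Novak, Shift 8→Andersen.
Loads: Andersen 3, Novak 3, Reyes 1, Eriksen 2 — all ≤ 3.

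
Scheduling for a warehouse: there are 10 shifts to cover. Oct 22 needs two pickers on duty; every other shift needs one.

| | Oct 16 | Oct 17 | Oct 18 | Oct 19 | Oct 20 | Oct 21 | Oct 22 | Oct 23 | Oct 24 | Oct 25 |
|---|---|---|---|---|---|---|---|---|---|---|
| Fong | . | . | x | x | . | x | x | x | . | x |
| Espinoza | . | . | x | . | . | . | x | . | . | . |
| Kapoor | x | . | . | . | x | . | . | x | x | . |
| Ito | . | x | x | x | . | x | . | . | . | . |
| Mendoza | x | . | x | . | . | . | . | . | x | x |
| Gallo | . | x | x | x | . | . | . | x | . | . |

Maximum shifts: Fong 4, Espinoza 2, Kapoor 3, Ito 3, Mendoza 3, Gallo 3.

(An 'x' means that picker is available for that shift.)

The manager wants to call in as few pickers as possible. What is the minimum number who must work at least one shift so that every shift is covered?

4

11 slots to fill and no one can take more than 4, so at least ⌈11/4⌉ = 3 pickers are needed.
Any 3 pickers together have capacity at most 4+3+3 = 10 < 11 slots, so 3 can never suffice.
Fong, Espinoza, Kapoor, and Ito alone can cover everything: Oct 16→Kapoor, Oct 17→Ito, Oct 18→Espinoza, Oct 19→Fong, Oct 20→Kapoor, Oct 21→Ito, Oct 22→Fong+Espinoza, Oct 23→Fong, Oct 24→Kapoor, Oct 25→Fong.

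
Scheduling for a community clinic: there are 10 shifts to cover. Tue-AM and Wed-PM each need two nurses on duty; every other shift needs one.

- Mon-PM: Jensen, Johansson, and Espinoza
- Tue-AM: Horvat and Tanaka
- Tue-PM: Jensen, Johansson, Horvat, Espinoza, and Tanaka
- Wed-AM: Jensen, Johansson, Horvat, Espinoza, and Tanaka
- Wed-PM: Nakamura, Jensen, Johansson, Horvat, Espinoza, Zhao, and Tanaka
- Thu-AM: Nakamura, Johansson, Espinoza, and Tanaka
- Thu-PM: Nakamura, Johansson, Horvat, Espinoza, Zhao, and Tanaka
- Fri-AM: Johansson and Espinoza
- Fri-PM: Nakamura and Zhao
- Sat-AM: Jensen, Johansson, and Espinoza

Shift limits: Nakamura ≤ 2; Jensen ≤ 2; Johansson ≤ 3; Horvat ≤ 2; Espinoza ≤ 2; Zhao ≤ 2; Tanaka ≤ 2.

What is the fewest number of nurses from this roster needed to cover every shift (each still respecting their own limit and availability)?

12 slots to fill and no one can take more than 3, so at least ⌈12/3⌉ = 4 nurses are needed.
Any 5 nurses together have capacity at most 3+2+2+2+2 = 11 < 12 slots, so 5 can never suffice.
Nakamura, Jensen, Johansson, Horvat, Espinoza, and Tanaka alone can cover everything: Mon-PM→Jensen, Tue-AM→Horvat+Tanaka, Tue-PM→Johansson, Wed-AM→Johansson, Wed-PM→Espinoza+Tanaka, Thu-AM→Nakamura, Thu-PM→Horvat, Fri-AM→Johansson, Fri-PM→Nakamura, Sat-AM→Jensen.

6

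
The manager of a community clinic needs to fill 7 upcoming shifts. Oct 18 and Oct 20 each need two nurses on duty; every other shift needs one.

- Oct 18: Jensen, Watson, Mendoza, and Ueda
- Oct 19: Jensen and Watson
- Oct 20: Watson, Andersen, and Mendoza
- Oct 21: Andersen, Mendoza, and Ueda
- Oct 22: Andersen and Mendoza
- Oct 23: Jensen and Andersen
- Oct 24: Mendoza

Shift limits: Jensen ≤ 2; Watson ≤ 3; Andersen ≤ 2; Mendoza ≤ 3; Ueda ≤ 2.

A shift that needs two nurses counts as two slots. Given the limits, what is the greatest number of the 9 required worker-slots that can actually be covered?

Total capacity across all nurses is 2+3+2+3+2 = 12, and 9 slots are needed, so at most 9 can be filled.
An assignment achieving 9: Oct 18→Watson+Mendoza, Oct 19→Jensen, Oct 20→Watson+Andersen, Oct 21→Mendoza, Oct 22→Andersen, Oct 23→Jensen, Oct 24→Mendoza.
Loads: Jensen 2/2, Watson 2/3, Andersen 2/2, Mendoza 3/3, Ueda 0/2.

9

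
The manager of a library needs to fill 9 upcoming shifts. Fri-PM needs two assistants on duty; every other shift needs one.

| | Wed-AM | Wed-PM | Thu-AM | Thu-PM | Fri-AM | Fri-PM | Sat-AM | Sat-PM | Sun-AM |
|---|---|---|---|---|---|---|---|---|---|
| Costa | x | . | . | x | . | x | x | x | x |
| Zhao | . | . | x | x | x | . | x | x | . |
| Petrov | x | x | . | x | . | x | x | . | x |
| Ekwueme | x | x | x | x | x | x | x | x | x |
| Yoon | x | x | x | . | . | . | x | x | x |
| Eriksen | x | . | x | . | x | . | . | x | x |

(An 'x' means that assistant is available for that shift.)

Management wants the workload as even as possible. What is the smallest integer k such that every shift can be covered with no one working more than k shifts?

With 6 assistants and 10 worker-slots to fill, someone must work at least ⌈10/6⌉ = 2 shifts, so k ≥ 2.
k = 2 works: Wed-AM→Ekwueme, Wed-PM→Petrov, Thu-AM→Zhao, Thu-PM→Costa, Fri-AM→Zhao, Fri-PM→Costa+Petrov, Sat-AM→Ekwueme, Sat-PM→Yoon, Sun-AM→Yoon.
Loads: Costa 2, Zhao 2, Petrov 2, Ekwueme 2, Yoon 2, Eriksen 0 — all ≤ 2.

2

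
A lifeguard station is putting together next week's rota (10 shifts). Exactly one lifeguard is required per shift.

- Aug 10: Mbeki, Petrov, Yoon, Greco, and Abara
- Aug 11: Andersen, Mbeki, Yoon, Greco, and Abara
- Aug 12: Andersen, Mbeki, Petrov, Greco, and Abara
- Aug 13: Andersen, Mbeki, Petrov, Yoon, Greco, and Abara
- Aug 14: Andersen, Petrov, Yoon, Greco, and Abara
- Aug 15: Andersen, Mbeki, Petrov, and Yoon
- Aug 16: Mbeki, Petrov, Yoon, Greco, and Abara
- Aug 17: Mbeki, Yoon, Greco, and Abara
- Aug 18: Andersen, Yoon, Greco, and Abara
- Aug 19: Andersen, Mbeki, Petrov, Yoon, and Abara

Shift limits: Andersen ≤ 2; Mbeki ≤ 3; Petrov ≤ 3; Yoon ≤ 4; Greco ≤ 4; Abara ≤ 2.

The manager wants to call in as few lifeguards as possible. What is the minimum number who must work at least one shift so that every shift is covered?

10 slots to fill and no one can take more than 4, so at least ⌈10/4⌉ = 3 lifeguards are needed.
Andersen, Yoon, and Greco alone can cover everything: Aug 10→Yoon, Aug 11→Greco, Aug 12→Andersen, Aug 13→Greco, Aug 14→Greco, Aug 15→Andersen, Aug 16→Yoon, Aug 17→Yoon, Aug 18→Greco, Aug 19→Yoon.

3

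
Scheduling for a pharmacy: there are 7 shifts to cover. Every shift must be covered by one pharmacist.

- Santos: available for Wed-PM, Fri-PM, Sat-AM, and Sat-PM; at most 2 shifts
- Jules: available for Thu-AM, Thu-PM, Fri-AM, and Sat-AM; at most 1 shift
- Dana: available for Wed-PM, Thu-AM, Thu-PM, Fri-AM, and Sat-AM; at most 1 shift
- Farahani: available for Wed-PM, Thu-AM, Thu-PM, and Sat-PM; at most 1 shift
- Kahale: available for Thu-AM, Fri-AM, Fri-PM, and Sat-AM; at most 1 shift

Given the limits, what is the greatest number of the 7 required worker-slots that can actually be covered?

6

Total capacity across all pharmacists is 2+1+1+1+1 = 6, and 7 slots are needed, so at most 6 can be filled.
An assignment achieving 6: Wed-PM→Dana, Thu-AM→Farahani, Thu-PM→Jules, Fri-AM→Kahale, Fri-PM→Santos, Sat-PM→Santos.
Loads: Santos 2/2, Jules 1/1, Dana 1/1, Farahani 1/1, Kahale 1/1.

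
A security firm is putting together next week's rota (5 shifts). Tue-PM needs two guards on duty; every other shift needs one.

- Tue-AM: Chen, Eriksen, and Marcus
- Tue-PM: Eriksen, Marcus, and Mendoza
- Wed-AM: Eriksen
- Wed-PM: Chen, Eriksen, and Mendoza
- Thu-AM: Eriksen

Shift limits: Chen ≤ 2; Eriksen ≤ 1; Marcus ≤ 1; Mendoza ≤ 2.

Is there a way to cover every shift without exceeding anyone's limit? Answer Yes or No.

Total capacity is 6 and 6 slots are needed, so capacity alone doesn't rule it out.
Shifts {Wed-AM, Thu-AM} need 2 worker-slots in total, but the guards available for any of those shifts (Eriksen) can supply at most 1 among them. So no valid schedule exists.

No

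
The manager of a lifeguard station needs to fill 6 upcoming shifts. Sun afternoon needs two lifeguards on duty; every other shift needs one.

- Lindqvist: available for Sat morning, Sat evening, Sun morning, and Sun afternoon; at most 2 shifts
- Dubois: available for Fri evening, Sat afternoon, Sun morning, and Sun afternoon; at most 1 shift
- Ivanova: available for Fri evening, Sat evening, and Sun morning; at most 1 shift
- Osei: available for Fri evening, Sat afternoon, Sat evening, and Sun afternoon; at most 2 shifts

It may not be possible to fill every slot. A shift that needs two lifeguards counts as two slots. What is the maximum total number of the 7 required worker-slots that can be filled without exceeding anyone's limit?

6

Total capacity across all lifeguards is 2+1+1+2 = 6, and 7 slots are needed, so at most 6 can be filled.
An assignment achieving 6: Fri evening→Ivanova, Sat morning→Lindqvist, Sat afternoon→Dubois, Sat evening→Osei, Sun morning→Lindqvist, Sun afternoon→Osei.
Loads: Lindqvist 2/2, Dubois 1/1, Ivanova 1/1, Osei 2/2.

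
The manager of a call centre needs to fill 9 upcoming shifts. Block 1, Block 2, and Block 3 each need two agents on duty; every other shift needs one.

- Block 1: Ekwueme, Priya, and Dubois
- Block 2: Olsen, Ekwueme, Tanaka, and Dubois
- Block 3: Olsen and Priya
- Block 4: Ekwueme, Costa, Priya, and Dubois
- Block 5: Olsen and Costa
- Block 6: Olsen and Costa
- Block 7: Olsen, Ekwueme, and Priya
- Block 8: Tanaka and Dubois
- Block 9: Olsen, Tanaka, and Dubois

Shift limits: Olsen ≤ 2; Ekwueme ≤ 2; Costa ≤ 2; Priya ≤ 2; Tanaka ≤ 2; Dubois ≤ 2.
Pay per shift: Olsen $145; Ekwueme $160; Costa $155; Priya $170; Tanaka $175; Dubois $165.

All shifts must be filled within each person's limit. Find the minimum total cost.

Block 3 can only be covered by Olsen and Priya, so that assignment is forced.
Picking the cheapest available agent for each shift independently would cost $1845, but that ignores the shift limits.
An optimal schedule: Block 1→Ekwueme+Priya, Block 2→Tanaka+Dubois, Block 3→Olsen+Priya, Block 4→Costa, Block 5→Olsen, Block 6→Costa, Block 7→Ekwueme, Block 8→Tanaka, Block 9→Dubois.
Total: 160 + 170 + 175 + 165 + 145 + 170 + 155 + 145 + 155 + 160 + 175 + 165 = $1940.

$1940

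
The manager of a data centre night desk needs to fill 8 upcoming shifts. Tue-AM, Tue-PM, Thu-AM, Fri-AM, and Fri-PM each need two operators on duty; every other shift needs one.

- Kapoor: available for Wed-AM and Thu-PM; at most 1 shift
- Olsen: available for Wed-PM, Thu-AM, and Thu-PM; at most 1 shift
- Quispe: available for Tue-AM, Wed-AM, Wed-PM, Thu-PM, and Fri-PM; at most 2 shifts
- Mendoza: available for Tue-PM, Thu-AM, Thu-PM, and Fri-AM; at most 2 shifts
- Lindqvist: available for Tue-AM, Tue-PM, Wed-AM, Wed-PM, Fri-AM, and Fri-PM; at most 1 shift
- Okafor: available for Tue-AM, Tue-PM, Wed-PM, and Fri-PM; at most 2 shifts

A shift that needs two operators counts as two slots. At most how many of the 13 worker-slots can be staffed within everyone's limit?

Total capacity across all operators is 1+1+2+2+1+2 = 9, and 13 slots are needed, so at most 9 can be filled.
An assignment achieving 9: Tue-AM→Quispe+Okafor, Tue-PM→Okafor, Wed-AM→Kapoor, Thu-AM→Olsen+Mendoza, Fri-AM→Mendoza+Lindqvist, Fri-PM→Quispe.
Loads: Kapoor 1/1, Olsen 1/1, Quispe 2/2, Mendoza 2/2, Lindqvist 1/1, Okafor 2/2.

9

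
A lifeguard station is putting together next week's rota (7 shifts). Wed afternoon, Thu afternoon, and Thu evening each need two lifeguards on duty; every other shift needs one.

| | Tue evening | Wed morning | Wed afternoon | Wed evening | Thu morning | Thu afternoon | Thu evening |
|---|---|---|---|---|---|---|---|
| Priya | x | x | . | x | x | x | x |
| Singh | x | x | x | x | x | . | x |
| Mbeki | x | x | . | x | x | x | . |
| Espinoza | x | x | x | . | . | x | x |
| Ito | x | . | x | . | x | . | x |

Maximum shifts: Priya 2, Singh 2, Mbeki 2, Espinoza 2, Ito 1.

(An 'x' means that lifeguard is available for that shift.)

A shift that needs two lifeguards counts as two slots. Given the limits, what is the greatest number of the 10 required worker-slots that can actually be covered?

Total capacity across all lifeguards is 2+2+2+2+1 = 9, and 10 slots are needed, so at most 9 can be filled.
An assignment achieving 9: Wed morning→Singh, Wed afternoon→Singh+Espinoza, Wed evening→Priya, Thu morning→Mbeki, Thu afternoon→Priya+Mbeki, Thu evening→Espinoza+Ito.
Loads: Priya 2/2, Singh 2/2, Mbeki 2/2, Espinoza 2/2, Ito 1/1.

9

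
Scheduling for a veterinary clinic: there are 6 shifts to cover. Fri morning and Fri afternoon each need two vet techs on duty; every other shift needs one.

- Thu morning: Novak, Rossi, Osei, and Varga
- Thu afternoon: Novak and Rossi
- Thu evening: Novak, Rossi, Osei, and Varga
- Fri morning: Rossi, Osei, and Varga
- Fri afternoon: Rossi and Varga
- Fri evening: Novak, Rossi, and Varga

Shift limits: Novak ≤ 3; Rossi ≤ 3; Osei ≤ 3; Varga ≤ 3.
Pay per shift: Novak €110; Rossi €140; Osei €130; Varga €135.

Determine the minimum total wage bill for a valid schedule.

€1000

Fri afternoon can only be covered by Rossi and Varga, so that assignment is forced.
Picking the cheapest available vet tech for each shift independently would cost €980, but that ignores the shift limits.
An optimal schedule: Thu morning→Novak, Thu afternoon→Novak, Thu evening→Osei, Fri morning→Osei+Varga, Fri afternoon→Varga+Rossi, Fri evening→Novak.
Total: 110 + 110 + 130 + 130 + 135 + 135 + 140 + 110 = €1000.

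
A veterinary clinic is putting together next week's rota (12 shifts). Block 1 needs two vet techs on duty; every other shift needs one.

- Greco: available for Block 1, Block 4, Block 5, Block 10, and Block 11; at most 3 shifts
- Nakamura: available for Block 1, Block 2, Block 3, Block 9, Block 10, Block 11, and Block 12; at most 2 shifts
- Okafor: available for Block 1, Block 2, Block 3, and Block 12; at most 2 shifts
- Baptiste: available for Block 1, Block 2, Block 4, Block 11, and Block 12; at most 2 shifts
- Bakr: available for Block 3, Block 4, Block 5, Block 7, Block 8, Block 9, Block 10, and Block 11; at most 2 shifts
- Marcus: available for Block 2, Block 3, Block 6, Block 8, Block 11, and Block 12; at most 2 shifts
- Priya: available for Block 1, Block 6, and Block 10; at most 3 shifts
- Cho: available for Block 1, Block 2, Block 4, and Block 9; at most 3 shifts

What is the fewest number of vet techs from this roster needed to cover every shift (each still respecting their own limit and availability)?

5

13 slots to fill and no one can take more than 3, so at least ⌈13/3⌉ = 5 vet techs are needed.
Greco, Nakamura, Bakr, Priya, and Cho alone can cover everything: Block 1→Priya+Cho, Block 2→Cho, Block 3→Nakamura, Block 4→Greco, Block 5→Greco, Block 6→Priya, Block 7→Bakr, Block 8→Bakr, Block 9→Cho, Block 10→Priya, Block 11→Greco, Block 12→Nakamura.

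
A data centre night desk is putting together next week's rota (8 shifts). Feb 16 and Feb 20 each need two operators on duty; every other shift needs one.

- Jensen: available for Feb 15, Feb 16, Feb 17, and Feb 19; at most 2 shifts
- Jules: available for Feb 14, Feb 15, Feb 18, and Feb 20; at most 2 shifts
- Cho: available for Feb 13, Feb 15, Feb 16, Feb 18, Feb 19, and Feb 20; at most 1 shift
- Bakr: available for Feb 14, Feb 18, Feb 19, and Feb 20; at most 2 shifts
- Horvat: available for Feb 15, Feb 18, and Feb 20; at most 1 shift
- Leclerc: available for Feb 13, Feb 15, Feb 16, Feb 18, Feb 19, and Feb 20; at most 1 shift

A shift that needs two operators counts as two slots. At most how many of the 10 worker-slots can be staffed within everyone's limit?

9

Total capacity across all operators is 2+2+1+2+1+1 = 9, and 10 slots are needed, so at most 9 can be filled.
An assignment achieving 9: Feb 13→Cho, Feb 14→Jules, Feb 15→Jules, Feb 16→Jensen+Leclerc, Feb 17→Jensen, Feb 18→Bakr, Feb 19→Bakr, Feb 20→Horvat.
Loads: Jensen 2/2, Jules 2/2, Cho 1/1, Bakr 2/2, Horvat 1/1, Leclerc 1/1.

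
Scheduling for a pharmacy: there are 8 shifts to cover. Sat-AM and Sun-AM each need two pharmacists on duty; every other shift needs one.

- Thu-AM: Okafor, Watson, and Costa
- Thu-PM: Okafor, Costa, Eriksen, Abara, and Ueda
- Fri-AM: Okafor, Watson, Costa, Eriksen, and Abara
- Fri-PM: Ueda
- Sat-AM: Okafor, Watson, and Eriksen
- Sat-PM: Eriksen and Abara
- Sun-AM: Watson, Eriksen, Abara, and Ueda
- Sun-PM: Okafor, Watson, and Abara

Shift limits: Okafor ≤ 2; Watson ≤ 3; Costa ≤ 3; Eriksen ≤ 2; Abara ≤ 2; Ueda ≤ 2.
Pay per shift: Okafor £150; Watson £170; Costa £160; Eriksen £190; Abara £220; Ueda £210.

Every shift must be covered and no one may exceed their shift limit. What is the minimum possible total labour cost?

Fri-PM can only be covered by Ueda, so that assignment is forced.
Picking the cheapest available pharmacist for each shift independently would cost £1680, but that ignores the shift limits.
An optimal schedule: Thu-AM→Costa, Thu-PM→Costa, Fri-AM→Costa, Fri-PM→Ueda, Sat-AM→Okafor+Watson, Sat-PM→Eriksen, Sun-AM→Watson+Eriksen, Sun-PM→Okafor.
Total: 160 + 160 + 160 + 210 + 150 + 170 + 190 + 170 + 190 + 150 = £1710.

£1710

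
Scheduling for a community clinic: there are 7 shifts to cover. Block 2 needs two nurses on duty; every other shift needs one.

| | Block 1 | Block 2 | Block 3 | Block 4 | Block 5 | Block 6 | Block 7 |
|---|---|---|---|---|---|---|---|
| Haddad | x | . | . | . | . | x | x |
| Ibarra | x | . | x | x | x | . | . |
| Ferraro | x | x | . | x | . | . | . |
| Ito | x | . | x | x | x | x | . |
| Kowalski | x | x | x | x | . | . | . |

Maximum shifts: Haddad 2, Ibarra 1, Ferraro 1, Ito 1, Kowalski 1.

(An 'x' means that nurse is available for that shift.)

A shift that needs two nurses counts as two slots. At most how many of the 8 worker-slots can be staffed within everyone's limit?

6

Total capacity across all nurses is 2+1+1+1+1 = 6, and 8 slots are needed, so at most 6 can be filled.
An assignment achieving 6: Block 2→Ferraro+Kowalski, Block 3→Ito, Block 5→Ibarra, Block 6→Haddad, Block 7→Haddad.
Loads: Haddad 2/2, Ibarra 1/1, Ferraro 1/1, Ito 1/1, Kowalski 1/1.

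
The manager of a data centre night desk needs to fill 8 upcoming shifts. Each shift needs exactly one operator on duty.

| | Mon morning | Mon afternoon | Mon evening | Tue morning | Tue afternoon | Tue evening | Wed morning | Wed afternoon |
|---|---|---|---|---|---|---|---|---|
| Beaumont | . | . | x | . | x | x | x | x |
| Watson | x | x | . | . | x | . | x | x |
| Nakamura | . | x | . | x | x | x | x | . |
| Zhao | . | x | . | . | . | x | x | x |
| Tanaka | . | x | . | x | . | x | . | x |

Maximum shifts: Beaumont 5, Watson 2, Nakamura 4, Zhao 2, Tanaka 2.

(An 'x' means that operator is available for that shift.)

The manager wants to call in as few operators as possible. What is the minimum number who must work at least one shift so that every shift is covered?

3

8 slots to fill and no one can take more than 5, so at least ⌈8/5⌉ = 2 operators are needed.
Shifts {Mon morning, Mon evening, Tue morning} need 3 slots, but among the operators available for them (Beaumont, Watson, Nakamura, and Tanaka) any 2 together supply at most 2. So 2 operators are not enough.
Beaumont, Watson, and Nakamura alone can cover everything: Mon morning→Watson, Mon afternoon→Watson, Mon evening→Beaumont, Tue morning→Nakamura, Tue afternoon→Beaumont, Tue evening→Beaumont, Wed morning→Beaumont, Wed afternoon→Beaumont.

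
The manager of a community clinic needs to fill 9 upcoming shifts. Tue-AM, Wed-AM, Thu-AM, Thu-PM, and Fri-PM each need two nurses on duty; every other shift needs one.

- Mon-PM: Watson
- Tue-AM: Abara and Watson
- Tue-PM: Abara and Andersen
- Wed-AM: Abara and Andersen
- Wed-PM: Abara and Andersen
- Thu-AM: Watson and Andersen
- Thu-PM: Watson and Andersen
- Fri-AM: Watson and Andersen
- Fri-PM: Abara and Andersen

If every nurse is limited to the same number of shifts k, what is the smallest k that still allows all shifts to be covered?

With 3 nurses and 14 worker-slots to fill, someone must work at least ⌈14/3⌉ = 5 shifts, so k ≥ 5.
k = 5 works: Mon-PM→Watson, Tue-AM→Abara+Watson, Tue-PM→Abara, Wed-AM→Abara+Andersen, Wed-PM→Abara, Thu-AM→Watson+Andersen, Thu-PM→Watson+Andersen, Fri-AM→Watson, Fri-PM→Abara+Andersen.
Loads: Abara 5, Watson 5, Andersen 4 — all ≤ 5.

5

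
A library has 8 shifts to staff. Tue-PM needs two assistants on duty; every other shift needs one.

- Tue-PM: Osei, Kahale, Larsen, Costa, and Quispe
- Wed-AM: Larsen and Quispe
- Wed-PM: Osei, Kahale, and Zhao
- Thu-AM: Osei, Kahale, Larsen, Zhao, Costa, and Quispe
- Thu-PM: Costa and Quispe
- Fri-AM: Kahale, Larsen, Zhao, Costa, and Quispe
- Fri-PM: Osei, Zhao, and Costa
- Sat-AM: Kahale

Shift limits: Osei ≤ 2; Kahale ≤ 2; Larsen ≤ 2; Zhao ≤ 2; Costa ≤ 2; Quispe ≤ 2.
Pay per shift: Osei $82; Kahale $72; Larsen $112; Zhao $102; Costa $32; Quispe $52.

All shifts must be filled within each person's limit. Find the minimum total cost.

Sat-AM can only be covered by Kahale, so that assignment is forced.
Picking the cheapest available assistant for each shift independently would cost $408, but that ignores the shift limits.
An optimal schedule: Tue-PM→Quispe+Osei, Wed-AM→Quispe, Wed-PM→Kahale, Thu-AM→Osei, Thu-PM→Costa, Fri-AM→Zhao, Fri-PM→Costa, Sat-AM→Kahale.
Total: 52 + 82 + 52 + 72 + 82 + 32 + 102 + 32 + 72 = $578.

$578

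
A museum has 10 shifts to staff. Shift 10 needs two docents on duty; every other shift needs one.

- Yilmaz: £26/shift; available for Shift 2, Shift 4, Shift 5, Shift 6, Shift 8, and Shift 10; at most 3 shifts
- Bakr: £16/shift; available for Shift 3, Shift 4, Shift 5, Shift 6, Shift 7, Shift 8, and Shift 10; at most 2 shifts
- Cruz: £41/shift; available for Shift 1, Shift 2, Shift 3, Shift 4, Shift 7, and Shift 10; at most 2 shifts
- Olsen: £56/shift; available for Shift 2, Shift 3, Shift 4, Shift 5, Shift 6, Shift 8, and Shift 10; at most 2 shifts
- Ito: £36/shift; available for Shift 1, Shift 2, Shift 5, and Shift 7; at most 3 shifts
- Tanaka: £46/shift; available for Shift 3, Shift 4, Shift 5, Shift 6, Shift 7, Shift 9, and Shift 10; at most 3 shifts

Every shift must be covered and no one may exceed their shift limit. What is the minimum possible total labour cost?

Shift 9 can only be covered by Tanaka, so that assignment is forced.
Picking the cheapest available docent for each shift independently would cost £246, but that ignores the shift limits.
An optimal schedule: Shift 1→Ito, Shift 2→Yilmaz, Shift 3→Bakr, Shift 4→Cruz, Shift 5→Ito, Shift 6→Yilmaz, Shift 7→Ito, Shift 8→Bakr, Shift 9→Tanaka, Shift 10→Yilmaz+Cruz.
Total: 36 + 26 + 16 + 41 + 36 + 26 + 36 + 16 + 46 + 26 + 41 = £346.

£346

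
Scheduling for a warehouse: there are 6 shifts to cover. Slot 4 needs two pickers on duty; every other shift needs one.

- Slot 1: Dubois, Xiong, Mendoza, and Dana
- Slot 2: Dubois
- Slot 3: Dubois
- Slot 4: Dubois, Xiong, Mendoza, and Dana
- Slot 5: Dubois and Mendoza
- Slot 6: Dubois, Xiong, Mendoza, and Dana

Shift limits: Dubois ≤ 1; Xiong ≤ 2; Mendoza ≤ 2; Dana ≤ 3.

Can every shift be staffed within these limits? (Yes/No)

Total capacity is 8 and 7 slots are needed, so capacity alone doesn't rule it out.
Shifts {Slot 2, Slot 3} need 2 worker-slots in total, but the pickers available for any of those shifts (Dubois) can supply at most 1 among them. So no valid schedule exists.

No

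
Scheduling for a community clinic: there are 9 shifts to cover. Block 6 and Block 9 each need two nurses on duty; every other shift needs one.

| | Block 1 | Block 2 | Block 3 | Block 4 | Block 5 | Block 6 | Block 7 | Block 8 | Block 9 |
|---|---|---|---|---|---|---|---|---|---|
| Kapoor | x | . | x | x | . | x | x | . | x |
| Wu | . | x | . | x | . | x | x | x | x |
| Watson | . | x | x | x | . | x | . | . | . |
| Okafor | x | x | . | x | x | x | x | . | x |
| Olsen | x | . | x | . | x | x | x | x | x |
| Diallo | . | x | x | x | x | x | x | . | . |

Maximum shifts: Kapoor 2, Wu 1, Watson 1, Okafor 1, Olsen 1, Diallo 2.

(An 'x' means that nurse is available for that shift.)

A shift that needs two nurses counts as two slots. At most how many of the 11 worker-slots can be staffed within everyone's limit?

Total capacity across all nurses is 2+1+1+1+1+2 = 8, and 11 slots are needed, so at most 8 can be filled.
An assignment achieving 8: Block 1→Kapoor, Block 2→Watson, Block 3→Kapoor, Block 4→Diallo, Block 5→Okafor, Block 7→Diallo, Block 8→Wu, Block 9→Olsen.
Loads: Kapoor 2/2, Wu 1/1, Watson 1/1, Okafor 1/1, Olsen 1/1, Diallo 2/2.

8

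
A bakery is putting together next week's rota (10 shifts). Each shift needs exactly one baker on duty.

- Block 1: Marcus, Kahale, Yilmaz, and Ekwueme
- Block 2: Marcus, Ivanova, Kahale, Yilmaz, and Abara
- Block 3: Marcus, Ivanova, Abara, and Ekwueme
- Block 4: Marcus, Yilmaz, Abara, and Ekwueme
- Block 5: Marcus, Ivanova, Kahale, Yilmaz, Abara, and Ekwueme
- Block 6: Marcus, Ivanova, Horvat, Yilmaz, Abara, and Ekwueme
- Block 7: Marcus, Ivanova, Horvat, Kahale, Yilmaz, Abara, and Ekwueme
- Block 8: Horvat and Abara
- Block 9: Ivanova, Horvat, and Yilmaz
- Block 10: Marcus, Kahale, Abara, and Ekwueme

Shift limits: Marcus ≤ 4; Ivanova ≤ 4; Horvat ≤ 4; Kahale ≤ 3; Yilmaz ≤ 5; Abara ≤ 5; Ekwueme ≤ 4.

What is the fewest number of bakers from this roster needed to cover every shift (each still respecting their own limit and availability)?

10 slots to fill and no one can take more than 5, so at least ⌈10/5⌉ = 2 bakers are needed.
Yilmaz and Abara alone can cover everything: Block 1→Yilmaz, Block 2→Yilmaz, Block 3→Abara, Block 4→Yilmaz, Block 5→Yilmaz, Block 6→Abara, Block 7→Abara, Block 8→Abara, Block 9→Yilmaz, Block 10→Abara.

2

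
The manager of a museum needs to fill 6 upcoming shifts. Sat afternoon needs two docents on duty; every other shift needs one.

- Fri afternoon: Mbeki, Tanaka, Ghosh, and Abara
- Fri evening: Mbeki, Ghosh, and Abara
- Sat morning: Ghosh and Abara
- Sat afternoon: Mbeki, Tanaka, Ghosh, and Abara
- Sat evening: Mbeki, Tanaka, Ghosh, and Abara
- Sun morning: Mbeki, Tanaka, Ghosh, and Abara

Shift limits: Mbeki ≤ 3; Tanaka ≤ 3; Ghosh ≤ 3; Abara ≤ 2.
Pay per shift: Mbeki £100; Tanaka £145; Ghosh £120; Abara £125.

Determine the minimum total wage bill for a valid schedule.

Picking the cheapest available docent for each shift independently would cost £740, but that ignores the shift limits.
An optimal schedule: Fri afternoon→Mbeki, Fri evening→Mbeki, Sat morning→Ghosh, Sat afternoon→Ghosh+Abara, Sat evening→Mbeki, Sun morning→Ghosh.
Total: 100 + 100 + 120 + 120 + 125 + 100 + 120 = £785.

£785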